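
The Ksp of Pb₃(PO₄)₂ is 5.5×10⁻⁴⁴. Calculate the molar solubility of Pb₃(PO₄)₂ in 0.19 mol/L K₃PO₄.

3.8×10⁻¹⁵ M

Pb₃(PO₄)₂(s) ⇌ 3 Pb²⁺(aq) + 2 PO₄³⁻(aq)
PO₄³⁻ is already present at 0.19 mol/L. If s mol/L of Pb₃(PO₄)₂ dissolves, [Pb²⁺] = 3s while [PO₄³⁻] ≈ 0.19 mol/L.
Ksp = [Pb²⁺]^3[PO₄³⁻]^2 = (3s)^3(0.19)^2
(3s)^3 = 5.5×10⁻⁴⁴ / (0.19)^2 = 1.5×10⁻⁴²
s = 3.8×10⁻¹⁵ mol/L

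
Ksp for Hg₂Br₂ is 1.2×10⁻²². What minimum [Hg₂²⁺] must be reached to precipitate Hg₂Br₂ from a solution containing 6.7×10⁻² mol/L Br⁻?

2.7×10⁻²⁰ M

Precipitation of each salt begins when its ion product equals Ksp.
Hg₂Br₂(s) ⇌ Hg₂²⁺(aq) + 2 Br⁻(aq)
Ksp = [Hg₂²⁺][Br⁻]^2 = [Hg₂²⁺](6.7×10⁻²)^2
[Hg₂²⁺] = 1.2×10⁻²² / (6.7×10⁻²)^2 = 2.7×10⁻²⁰
[Hg₂²⁺] = 2.7×10⁻²⁰ mol/L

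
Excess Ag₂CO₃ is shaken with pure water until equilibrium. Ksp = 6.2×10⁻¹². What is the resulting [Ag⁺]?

2.3×10⁻⁴ M

Ag₂CO₃(s) ⇌ 2 Ag⁺(aq) + CO₃²⁻(aq)
With molar solubility s: [Ag⁺] = 2s, [CO₃²⁻] = s.
Ksp = [Ag⁺]^2[CO₃²⁻] = (2s)^2 · s = 4s^3 = 6.2×10⁻¹²
s = 1.2×10⁻⁴ M
[Ag⁺] = 2s = 2.3×10⁻⁴ M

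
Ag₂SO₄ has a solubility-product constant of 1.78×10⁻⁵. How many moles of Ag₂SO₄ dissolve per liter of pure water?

1.64×10⁻² M

Ag₂SO₄(s) ⇌ 2 Ag⁺(aq) + SO₄²⁻(aq)
For each mole of Ag₂SO₄ that dissolves per liter, [Ag⁺] = 2s and [SO₄²⁻] = s; let s denote this solubility.
Ksp = [Ag⁺]^2[SO₄²⁻] = (2s)^2 · s = 4s^3
4s^3 = 1.78×10⁻⁵  ⇒  s^3 = 4.45×10⁻⁶
Taking the 3rd root, s = 1.64×10⁻² mol/L.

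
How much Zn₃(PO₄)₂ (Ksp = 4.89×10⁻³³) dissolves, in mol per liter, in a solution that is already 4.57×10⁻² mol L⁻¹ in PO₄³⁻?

Zn₃(PO₄)₂(s) ⇌ 3 Zn²⁺(aq) + 2 PO₄³⁻(aq)
With PO₄³⁻ already at 4.57×10⁻² mol L⁻¹ and s small, take [PO₄³⁻] ≈ 4.57×10⁻² mol L⁻¹ and [Zn²⁺] = 3s.
Ksp = [Zn²⁺]^3[PO₄³⁻]^2 = (3s)^3(4.57×10⁻²)^2
(3s)^3 = 4.89×10⁻³³ / (4.57×10⁻²)^2 = 2.34×10⁻³⁰
s = 4.43×10⁻¹¹ mol L⁻¹

4.43×10⁻¹¹ M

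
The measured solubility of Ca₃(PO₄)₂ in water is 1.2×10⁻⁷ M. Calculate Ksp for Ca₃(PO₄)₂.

Ksp = 2.7×10⁻³³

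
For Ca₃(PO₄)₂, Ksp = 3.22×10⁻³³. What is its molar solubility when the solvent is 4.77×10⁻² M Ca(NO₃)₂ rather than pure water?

Ca₃(PO₄)₂(s) ⇌ 3 Ca²⁺(aq) + 2 PO₄³⁻(aq)
The solution already contains Ca²⁺ at 4.77×10⁻² M. Let s be the molar solubility of Ca₃(PO₄)₂.
[Ca²⁺] ≈ 4.77×10⁻² M (common ion dominates); [PO₄³⁻] = 2s.
Ksp = [Ca²⁺]^3[PO₄³⁻]^2 = (4.77×10⁻²)^3(2s)^2
(2s)^2 = 3.22×10⁻³³ / (4.77×10⁻²)^3 = 2.97×10⁻²⁹
s = 2.72×10⁻¹⁵ M

2.72×10⁻¹⁵ M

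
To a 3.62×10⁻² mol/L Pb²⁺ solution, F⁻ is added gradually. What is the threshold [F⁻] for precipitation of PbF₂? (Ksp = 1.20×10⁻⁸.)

Precipitation begins when Q = Ksp.
PbF₂(s) ⇌ Pb²⁺(aq) + 2 F⁻(aq)
Ksp = [Pb²⁺][F⁻]^2 = [F⁻]^2(3.62×10⁻²)
[F⁻]^2 = 1.20×10⁻⁸ / (3.62×10⁻²) = 3.31×10⁻⁷
[F⁻] = 5.76×10⁻⁴ mol/L

5.76×10⁻⁴ M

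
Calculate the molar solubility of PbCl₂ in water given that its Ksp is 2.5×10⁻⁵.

PbCl₂(s) ⇌ Pb²⁺(aq) + 2 Cl⁻(aq)
For each mole of PbCl₂ that dissolves per liter, [Pb²⁺] = s and [Cl⁻] = 2s; let s denote this solubility.
Ksp = [Pb²⁺][Cl⁻]^2 = s · (2s)^2 = 4s^3
4s^3 = 2.5×10⁻⁵  ⇒  s^3 = 6.3×10⁻⁶
Taking the 3rd root, s = 1.8×10⁻² mol L⁻¹.

1.8×10⁻² M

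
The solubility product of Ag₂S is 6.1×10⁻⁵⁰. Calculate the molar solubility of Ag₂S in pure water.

2.5×10⁻¹⁷ M

Ag₂S(s) ⇌ 2 Ag⁺(aq) + S²⁻(aq)
With molar solubility s: [Ag⁺] = 2s, [S²⁻] = s.
Ksp = [Ag⁺]^2[S²⁻] = (2s)^2 · s = 4s^3
4s^3 = 6.1×10⁻⁵⁰  ⇒  s^3 = 1.5×10⁻⁵⁰
Taking the 3rd root, s = 2.5×10⁻¹⁷ M.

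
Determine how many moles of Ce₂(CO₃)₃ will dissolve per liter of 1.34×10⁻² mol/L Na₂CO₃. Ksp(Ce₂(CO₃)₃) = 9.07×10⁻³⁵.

3.07×10⁻¹⁵ M

Ce₂(CO₃)₃(s) ⇌ 2 Ce³⁺(aq) + 3 CO₃²⁻(aq)
With CO₃²⁻ already at 1.34×10⁻² mol/L and s small, take [CO₃²⁻] ≈ 1.34×10⁻² mol/L and [Ce³⁺] = 2s.
Ksp = [Ce³⁺]^2[CO₃²⁻]^3 = (2s)^2(1.34×10⁻²)^3
(2s)^2 = 9.07×10⁻³⁵ / (1.34×10⁻²)^3 = 3.77×10⁻²⁹
s = 3.07×10⁻¹⁵ mol/L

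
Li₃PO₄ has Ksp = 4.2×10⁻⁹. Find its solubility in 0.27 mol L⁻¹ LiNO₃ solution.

2.1×10⁻⁷ M

Li₃PO₄(s) ⇌ 3 Li⁺(aq) + PO₄³⁻(aq)
The solution already contains Li⁺ at 0.27 mol L⁻¹. Let s be the molar solubility of Li₃PO₄.
[Li⁺] ≈ 0.27 mol L⁻¹ (common ion dominates); [PO₄³⁻] = s.
Ksp = [Li⁺]^3[PO₄³⁻] = (0.27)^3s
s = 4.2×10⁻⁹ / (0.27)^3 = 2.1×10⁻⁷
s = 2.1×10⁻⁷ mol L⁻¹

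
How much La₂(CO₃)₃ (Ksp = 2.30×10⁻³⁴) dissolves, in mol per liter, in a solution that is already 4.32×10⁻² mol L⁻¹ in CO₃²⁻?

8.45×10⁻¹⁶ M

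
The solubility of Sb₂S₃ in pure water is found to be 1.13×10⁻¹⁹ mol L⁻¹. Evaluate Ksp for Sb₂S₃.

Sb₂S₃(s) ⇌ 2 Sb³⁺(aq) + 3 S²⁻(aq)
Let s be the molar solubility. Then [Sb³⁺] = 2s and [S²⁻] = 3s.
Ksp = [Sb³⁺]^2[S²⁻]^3 = (2s)^2 · (3s)^3 = 108s^5
Ksp = 108 × (1.13×10⁻¹⁹)^5 = 1.99×10⁻⁹³

Ksp = 1.99×10⁻⁹³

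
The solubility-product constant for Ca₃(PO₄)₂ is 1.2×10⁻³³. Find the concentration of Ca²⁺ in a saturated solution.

3.1×10⁻⁷ M

Ca₃(PO₄)₂(s) ⇌ 3 Ca²⁺(aq) + 2 PO₄³⁻(aq)
For each mole of Ca₃(PO₄)₂ that dissolves per liter, [Ca²⁺] = 3s and [PO₄³⁻] = 2s; let s denote this solubility.
Ksp = [Ca²⁺]^3[PO₄³⁻]^2 = (3s)^3 · (2s)^2 = 108s^5 = 1.2×10⁻³³
s = 1.0×10⁻⁷ mol L⁻¹
[Ca²⁺] = 3s = 3.1×10⁻⁷ mol L⁻¹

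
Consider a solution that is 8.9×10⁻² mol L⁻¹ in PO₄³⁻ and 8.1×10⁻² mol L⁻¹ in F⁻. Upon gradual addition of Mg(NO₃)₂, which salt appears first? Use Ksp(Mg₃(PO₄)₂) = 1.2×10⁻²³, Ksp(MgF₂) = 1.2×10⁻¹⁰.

MgF₂

Precipitation of each salt begins when its ion product equals Ksp.
For Mg₃(PO₄)₂: [Mg²⁺] = (Ksp/[PO₄³⁻]^2)^(1/3) = 1.1×10⁻⁷ mol L⁻¹
For MgF₂: [Mg²⁺] = (Ksp/[F⁻]^2) = 1.8×10⁻⁸ mol L⁻¹
Since MgF₂ needs less Mg²⁺ to reach saturation, it precipitates first.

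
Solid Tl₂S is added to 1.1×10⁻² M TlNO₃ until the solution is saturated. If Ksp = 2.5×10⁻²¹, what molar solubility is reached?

Tl₂S(s) ⇌ 2 Tl⁺(aq) + S²⁻(aq)
The solution already contains Tl⁺ at 1.1×10⁻² M. Let s be the molar solubility of Tl₂S.
[Tl⁺] ≈ 1.1×10⁻² M (common ion dominates); [S²⁻] = s.
Ksp = [Tl⁺]^2[S²⁻] = (1.1×10⁻²)^2s
s = 2.5×10⁻²¹ / (1.1×10⁻²)^2 = 2.1×10⁻¹⁷
s = 2.1×10⁻¹⁷ M

2.1×10⁻¹⁷ M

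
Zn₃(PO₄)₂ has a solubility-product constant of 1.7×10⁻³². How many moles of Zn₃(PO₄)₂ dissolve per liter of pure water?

1.7×10⁻⁷ M

Zn₃(PO₄)₂(s) ⇌ 3 Zn²⁺(aq) + 2 PO₄³⁻(aq)
For each mole of Zn₃(PO₄)₂ that dissolves per liter, [Zn²⁺] = 3s and [PO₄³⁻] = 2s; let s denote this solubility.
Ksp = [Zn²⁺]^3[PO₄³⁻]^2 = (3s)^3 · (2s)^2 = 108s^5
108s^5 = 1.7×10⁻³²  ⇒  s^5 = 1.6×10⁻³⁴
Taking the 5th root, s = 1.7×10⁻⁷ mol/L.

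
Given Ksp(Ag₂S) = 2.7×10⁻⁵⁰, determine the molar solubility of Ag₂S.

1.9×10⁻¹⁷ M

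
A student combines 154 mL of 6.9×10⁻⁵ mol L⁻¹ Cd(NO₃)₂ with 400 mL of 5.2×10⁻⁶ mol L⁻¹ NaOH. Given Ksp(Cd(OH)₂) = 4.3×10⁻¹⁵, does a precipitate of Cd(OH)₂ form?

After mixing, V = 154 mL + 400 mL = 554 mL.
[Cd²⁺] = (6.9×10⁻⁵)(154)/554 = 1.9×10⁻⁵ mol L⁻¹
[OH⁻] = (5.2×10⁻⁶)(400)/554 = 3.8×10⁻⁶ mol L⁻¹
Q = [Cd²⁺][OH⁻]^2 = 2.7×10⁻¹⁶
Q = 2.7×10⁻¹⁶ < Ksp = 4.3×10⁻¹⁵, so the solution is unsaturated and no precipitate forms.

No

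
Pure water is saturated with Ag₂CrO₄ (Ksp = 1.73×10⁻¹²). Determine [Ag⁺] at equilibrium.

1.51×10⁻⁴ M

Ag₂CrO₄(s) ⇌ 2 Ag⁺(aq) + CrO₄²⁻(aq)
For each mole of Ag₂CrO₄ that dissolves per liter, [Ag⁺] = 2s and [CrO₄²⁻] = s; let s denote this solubility.
Ksp = [Ag⁺]^2[CrO₄²⁻] = (2s)^2 · s = 4s^3 = 1.73×10⁻¹²
s = 7.56×10⁻⁵ M
[Ag⁺] = 2s = 1.51×10⁻⁴ M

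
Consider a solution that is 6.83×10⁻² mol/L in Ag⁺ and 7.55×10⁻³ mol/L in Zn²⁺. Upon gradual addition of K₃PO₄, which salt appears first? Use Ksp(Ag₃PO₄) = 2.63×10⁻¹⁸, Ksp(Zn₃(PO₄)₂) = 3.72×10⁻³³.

Precipitation of each salt begins when its ion product equals Ksp.
For Ag₃PO₄: [PO₄³⁻] = (Ksp/[Ag⁺]^3) = 8.25×10⁻¹⁵ mol/L
For Zn₃(PO₄)₂: [PO₄³⁻] = (Ksp/[Zn²⁺]^3)^(1/2) = 9.30×10⁻¹⁴ mol/L
Since Ag₃PO₄ needs less PO₄³⁻ to reach saturation, it precipitates first.

Ag₃PO₄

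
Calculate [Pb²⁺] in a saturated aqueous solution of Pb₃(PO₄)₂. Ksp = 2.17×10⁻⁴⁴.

Pb₃(PO₄)₂(s) ⇌ 3 Pb²⁺(aq) + 2 PO₄³⁻(aq)
If s mol/L of Pb₃(PO₄)₂ dissolves, [Pb²⁺] = 3s and [PO₄³⁻] = 2s.
Ksp = [Pb²⁺]^3[PO₄³⁻]^2 = (3s)^3 · (2s)^2 = 108s^5 = 2.17×10⁻⁴⁴
s = 7.25×10⁻¹⁰ mol/L
[Pb²⁺] = 3s = 2.18×10⁻⁹ mol/L

2.18×10⁻⁹ M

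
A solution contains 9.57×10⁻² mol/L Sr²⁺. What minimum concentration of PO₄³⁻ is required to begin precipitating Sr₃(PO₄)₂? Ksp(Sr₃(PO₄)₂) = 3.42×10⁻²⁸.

6.25×10⁻¹³ M

The threshold for precipitation is Q = Ksp.
Sr₃(PO₄)₂(s) ⇌ 3 Sr²⁺(aq) + 2 PO₄³⁻(aq)
Ksp = [Sr²⁺]^3[PO₄³⁻]^2 = [PO₄³⁻]^2(9.57×10⁻²)^3
[PO₄³⁻]^2 = 3.42×10⁻²⁸ / (9.57×10⁻²)^3 = 3.90×10⁻²⁵
[PO₄³⁻] = 6.25×10⁻¹³ mol/L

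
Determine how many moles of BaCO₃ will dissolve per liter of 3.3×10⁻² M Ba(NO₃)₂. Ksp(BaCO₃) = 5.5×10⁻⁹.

1.7×10⁻⁷ M

BaCO₃(s) ⇌ Ba²⁺(aq) + CO₃²⁻(aq)
Let s be the solubility of BaCO₃ here. The common ion gives [Ba²⁺] ≈ 3.3×10⁻² M, and [CO₃²⁻] = s.
Ksp = [Ba²⁺][CO₃²⁻] = (3.3×10⁻²)s
s = 5.5×10⁻⁹ / (3.3×10⁻²) = 1.7×10⁻⁷
s = 1.7×10⁻⁷ M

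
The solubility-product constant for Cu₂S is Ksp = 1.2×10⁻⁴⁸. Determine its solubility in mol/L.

6.7×10⁻¹⁷ M

Cu₂S(s) ⇌ 2 Cu⁺(aq) + S²⁻(aq)
For each mole of Cu₂S that dissolves per liter, [Cu⁺] = 2s and [S²⁻] = s; let s denote this solubility.
Ksp = [Cu⁺]^2[S²⁻] = (2s)^2 · s = 4s^3
4s^3 = 1.2×10⁻⁴⁸  ⇒  s^3 = 3.0×10⁻⁴⁹
s = (3.0×10⁻⁴⁹)^(1/3) = 6.7×10⁻¹⁷ mol/L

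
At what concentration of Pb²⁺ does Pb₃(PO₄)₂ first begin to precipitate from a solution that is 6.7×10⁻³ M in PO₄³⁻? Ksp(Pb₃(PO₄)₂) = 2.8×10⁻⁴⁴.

Precipitation of each salt begins when its ion product equals Ksp.
Pb₃(PO₄)₂(s) ⇌ 3 Pb²⁺(aq) + 2 PO₄³⁻(aq)
Ksp = [Pb²⁺]^3[PO₄³⁻]^2 = [Pb²⁺]^3(6.7×10⁻³)^2
[Pb²⁺]^3 = 2.8×10⁻⁴⁴ / (6.7×10⁻³)^2 = 6.2×10⁻⁴⁰
[Pb²⁺] = 8.5×10⁻¹⁴ M

8.5×10⁻¹⁴ M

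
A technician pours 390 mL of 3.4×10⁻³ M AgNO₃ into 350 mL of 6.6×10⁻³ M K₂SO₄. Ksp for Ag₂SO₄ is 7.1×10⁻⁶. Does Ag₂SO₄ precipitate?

The combined volume is 740 mL.
[Ag⁺] = (3.4×10⁻³)(390)/740 = 1.8×10⁻³ M
[SO₄²⁻] = (6.6×10⁻³)(350)/740 = 3.1×10⁻³ M
Q = [Ag⁺]^2[SO₄²⁻] = 1.0×10⁻⁸
Q = 1.0×10⁻⁸ < Ksp = 7.1×10⁻⁶, so the solution is unsaturated and no precipitate forms.

No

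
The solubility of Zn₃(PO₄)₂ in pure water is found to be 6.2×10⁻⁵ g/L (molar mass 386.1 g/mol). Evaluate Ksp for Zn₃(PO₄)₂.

Ksp = 1.2×10⁻³²

s = (6.2×10⁻⁵ g L⁻¹)/(386.1 g mol⁻¹) = 1.606×10⁻⁷ M
Zn₃(PO₄)₂(s) ⇌ 3 Zn²⁺(aq) + 2 PO₄³⁻(aq)
For each mole of Zn₃(PO₄)₂ that dissolves per liter, [Zn²⁺] = 3s and [PO₄³⁻] = 2s; let s denote this solubility.
Ksp = [Zn²⁺]^3[PO₄³⁻]^2 = (3s)^3 · (2s)^2 = 108s^5
Ksp = 108 × (1.606×10⁻⁷)^5 = 1.2×10⁻³²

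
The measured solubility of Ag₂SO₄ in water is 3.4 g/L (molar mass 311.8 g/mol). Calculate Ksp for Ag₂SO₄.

Ksp = 5.2×10⁻⁶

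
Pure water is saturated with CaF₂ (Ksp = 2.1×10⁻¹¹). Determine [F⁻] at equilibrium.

3.5×10⁻⁴ M

CaF₂(s) ⇌ Ca²⁺(aq) + 2 F⁻(aq)
For each mole of CaF₂ that dissolves per liter, [Ca²⁺] = s and [F⁻] = 2s; let s denote this solubility.
Ksp = [Ca²⁺][F⁻]^2 = s · (2s)^2 = 4s^3 = 2.1×10⁻¹¹
s = 1.7×10⁻⁴ mol/L
[F⁻] = 2s = 3.5×10⁻⁴ mol/L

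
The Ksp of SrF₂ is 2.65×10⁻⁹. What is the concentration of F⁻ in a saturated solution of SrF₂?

1.74×10⁻³ M

SrF₂(s) ⇌ Sr²⁺(aq) + 2 F⁻(aq)
With molar solubility s: [Sr²⁺] = s, [F⁻] = 2s.
Ksp = [Sr²⁺][F⁻]^2 = s · (2s)^2 = 4s^3 = 2.65×10⁻⁹
s = 8.72×10⁻⁴ M
[F⁻] = 2s = 1.74×10⁻³ M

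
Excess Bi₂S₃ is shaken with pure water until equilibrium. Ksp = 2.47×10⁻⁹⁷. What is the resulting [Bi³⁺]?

3.74×10⁻²⁰ M

Bi₂S₃(s) ⇌ 2 Bi³⁺(aq) + 3 S²⁻(aq)
If s mol/L of Bi₂S₃ dissolves, [Bi³⁺] = 2s and [S²⁻] = 3s.
Ksp = [Bi³⁺]^2[S²⁻]^3 = (2s)^2 · (3s)^3 = 108s^5 = 2.47×10⁻⁹⁷
s = 1.87×10⁻²⁰ M
[Bi³⁺] = 2s = 3.74×10⁻²⁰ M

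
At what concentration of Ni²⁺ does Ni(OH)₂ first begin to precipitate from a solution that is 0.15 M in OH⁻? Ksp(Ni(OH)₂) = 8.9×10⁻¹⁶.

4.0×10⁻¹⁴ M

Precipitation begins when Q = Ksp.
Ni(OH)₂(s) ⇌ Ni²⁺(aq) + 2 OH⁻(aq)
Ksp = [Ni²⁺][OH⁻]^2 = [Ni²⁺](0.15)^2
[Ni²⁺] = 8.9×10⁻¹⁶ / (0.15)^2 = 4.0×10⁻¹⁴
[Ni²⁺] = 4.0×10⁻¹⁴ M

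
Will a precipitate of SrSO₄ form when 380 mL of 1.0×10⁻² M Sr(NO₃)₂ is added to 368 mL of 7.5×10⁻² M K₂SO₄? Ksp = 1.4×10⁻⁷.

Yes

After mixing, V = 380 mL + 368 mL = 748 mL.
[Sr²⁺] = (1.0×10⁻²)(380)/748 = 5.1×10⁻³ M
[SO₄²⁻] = (7.5×10⁻²)(368)/748 = 3.7×10⁻² M
Q = [Sr²⁺][SO₄²⁻] = 1.9×10⁻⁴
Q = 1.9×10⁻⁴ > Ksp = 1.4×10⁻⁷, so the solution is supersaturated and SrSO₄ precipitates.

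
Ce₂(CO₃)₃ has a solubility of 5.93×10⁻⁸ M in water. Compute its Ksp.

Ce₂(CO₃)₃(s) ⇌ 2 Ce³⁺(aq) + 3 CO₃²⁻(aq)
For each mole of Ce₂(CO₃)₃ that dissolves per liter, [Ce³⁺] = 2s and [CO₃²⁻] = 3s; let s denote this solubility.
Ksp = [Ce³⁺]^2[CO₃²⁻]^3 = (2s)^2 · (3s)^3 = 108s^5
Ksp = 108 × (5.93×10⁻⁸)^5 = 7.92×10⁻³⁵

Ksp = 7.92×10⁻³⁵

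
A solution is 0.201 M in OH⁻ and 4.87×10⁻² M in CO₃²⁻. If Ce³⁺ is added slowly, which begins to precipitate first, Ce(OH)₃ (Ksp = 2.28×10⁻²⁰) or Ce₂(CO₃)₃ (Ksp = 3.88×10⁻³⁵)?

Ce(OH)₃

Each salt precipitates once Q = Ksp for that salt.
For Ce(OH)₃: [Ce³⁺] = (Ksp/[OH⁻]^3) = 2.81×10⁻¹⁸ M
For Ce₂(CO₃)₃: [Ce³⁺] = (Ksp/[CO₃²⁻]^3)^(1/2) = 5.80×10⁻¹⁶ M
Since Ce(OH)₃ needs less Ce³⁺ to reach saturation, it precipitates first.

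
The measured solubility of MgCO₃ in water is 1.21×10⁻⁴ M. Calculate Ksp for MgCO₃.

Ksp = 1.46×10⁻⁸

MgCO₃(s) ⇌ Mg²⁺(aq) + CO₃²⁻(aq)
Call the molar solubility s, so that [Mg²⁺] = s and [CO₃²⁻] = s.
Ksp = [Mg²⁺][CO₃²⁻] = s · s = s^2
Ksp = (1.21×10⁻⁴)^2 = 1.46×10⁻⁸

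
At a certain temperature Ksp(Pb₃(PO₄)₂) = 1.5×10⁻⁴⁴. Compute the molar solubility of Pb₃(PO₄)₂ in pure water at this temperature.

6.7×10⁻¹⁰ M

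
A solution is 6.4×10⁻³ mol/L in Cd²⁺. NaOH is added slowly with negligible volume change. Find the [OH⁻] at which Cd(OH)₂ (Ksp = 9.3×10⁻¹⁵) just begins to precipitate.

1.2×10⁻⁶ M

Precipitation of each salt begins when its ion product equals Ksp.
Cd(OH)₂(s) ⇌ Cd²⁺(aq) + 2 OH⁻(aq)
Ksp = [Cd²⁺][OH⁻]^2 = [OH⁻]^2(6.4×10⁻³)
[OH⁻]^2 = 9.3×10⁻¹⁵ / (6.4×10⁻³) = 1.5×10⁻¹²
[OH⁻] = 1.2×10⁻⁶ mol/L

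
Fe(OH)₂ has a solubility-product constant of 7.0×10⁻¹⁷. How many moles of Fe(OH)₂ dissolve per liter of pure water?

2.6×10⁻⁶ M

Fe(OH)₂(s) ⇌ Fe²⁺(aq) + 2 OH⁻(aq)
Call the molar solubility s, so that [Fe²⁺] = s and [OH⁻] = 2s.
Ksp = [Fe²⁺][OH⁻]^2 = s · (2s)^2 = 4s^3
4s^3 = 7.0×10⁻¹⁷  ⇒  s^3 = 1.8×10⁻¹⁷
s = (1.8×10⁻¹⁷)^(1/3) = 2.6×10⁻⁶ mol/L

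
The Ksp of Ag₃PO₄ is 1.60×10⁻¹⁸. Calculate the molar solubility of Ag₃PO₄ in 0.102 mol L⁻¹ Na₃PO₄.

8.34×10⁻⁷ M

Ag₃PO₄(s) ⇌ 3 Ag⁺(aq) + PO₄³⁻(aq)
The solution already contains PO₄³⁻ at 0.102 mol L⁻¹. Let s be the molar solubility of Ag₃PO₄.
[PO₄³⁻] ≈ 0.102 mol L⁻¹ (common ion dominates); [Ag⁺] = 3s.
Ksp = [Ag⁺]^3[PO₄³⁻] = (3s)^3(0.102)
(3s)^3 = 1.60×10⁻¹⁸ / (0.102) = 1.57×10⁻¹⁷
s = 8.34×10⁻⁷ mol L⁻¹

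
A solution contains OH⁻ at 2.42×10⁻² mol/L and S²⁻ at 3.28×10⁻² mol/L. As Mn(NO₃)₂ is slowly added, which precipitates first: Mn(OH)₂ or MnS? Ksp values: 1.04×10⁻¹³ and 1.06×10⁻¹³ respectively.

A salt starts to precipitate once the ion product Q reaches its Ksp.
For Mn(OH)₂: [Mn²⁺] = (Ksp/[OH⁻]^2) = 1.78×10⁻¹⁰ mol/L
For MnS: [Mn²⁺] = (Ksp/[S²⁻]) = 3.23×10⁻¹² mol/L
The smaller threshold [Mn²⁺] is reached first, so MnS precipitates first.

MnS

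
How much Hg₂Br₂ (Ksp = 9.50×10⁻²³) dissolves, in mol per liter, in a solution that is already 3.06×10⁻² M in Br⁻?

Hg₂Br₂(s) ⇌ Hg₂²⁺(aq) + 2 Br⁻(aq)
With Br⁻ already at 3.06×10⁻² M and s small, take [Br⁻] ≈ 3.06×10⁻² M and [Hg₂²⁺] = s.
Ksp = [Hg₂²⁺][Br⁻]^2 = s(3.06×10⁻²)^2
s = 9.50×10⁻²³ / (3.06×10⁻²)^2 = 1.01×10⁻¹⁹
s = 1.01×10⁻¹⁹ M

1.01×10⁻¹⁹ M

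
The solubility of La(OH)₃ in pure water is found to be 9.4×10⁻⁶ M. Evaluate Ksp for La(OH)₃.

Ksp = 2.1×10⁻¹⁹

La(OH)₃(s) ⇌ La³⁺(aq) + 3 OH⁻(aq)
Let s be the molar solubility. Then [La³⁺] = s and [OH⁻] = 3s.
Ksp = [La³⁺][OH⁻]^3 = s · (3s)^3 = 27s^4
Ksp = 27 × (9.4×10⁻⁶)^4 = 2.1×10⁻¹⁹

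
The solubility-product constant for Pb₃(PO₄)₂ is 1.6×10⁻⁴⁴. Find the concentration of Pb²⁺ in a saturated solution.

2.0×10⁻⁹ M

Pb₃(PO₄)₂(s) ⇌ 3 Pb²⁺(aq) + 2 PO₄³⁻(aq)
If s mol/L of Pb₃(PO₄)₂ dissolves, [Pb²⁺] = 3s and [PO₄³⁻] = 2s.
Ksp = [Pb²⁺]^3[PO₄³⁻]^2 = (3s)^3 · (2s)^2 = 108s^5 = 1.6×10⁻⁴⁴
s = 6.8×10⁻¹⁰ mol L⁻¹
[Pb²⁺] = 3s = 2.0×10⁻⁹ mol L⁻¹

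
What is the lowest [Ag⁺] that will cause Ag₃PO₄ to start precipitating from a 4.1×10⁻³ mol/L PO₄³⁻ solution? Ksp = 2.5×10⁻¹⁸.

8.5×10⁻⁶ M

The threshold for precipitation is Q = Ksp.
Ag₃PO₄(s) ⇌ 3 Ag⁺(aq) + PO₄³⁻(aq)
Ksp = [Ag⁺]^3[PO₄³⁻] = [Ag⁺]^3(4.1×10⁻³)
[Ag⁺]^3 = 2.5×10⁻¹⁸ / (4.1×10⁻³) = 6.1×10⁻¹⁶
[Ag⁺] = 8.5×10⁻⁶ mol/L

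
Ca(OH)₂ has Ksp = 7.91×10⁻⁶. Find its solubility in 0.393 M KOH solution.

Ca(OH)₂(s) ⇌ Ca²⁺(aq) + 2 OH⁻(aq)
The solution already contains OH⁻ at 0.393 M. Let s be the molar solubility of Ca(OH)₂.
[OH⁻] ≈ 0.393 M (common ion dominates); [Ca²⁺] = s.
Ksp = [Ca²⁺][OH⁻]^2 = s(0.393)^2
s = 7.91×10⁻⁶ / (0.393)^2 = 5.12×10⁻⁵
s = 5.12×10⁻⁵ M

5.12×10⁻⁵ M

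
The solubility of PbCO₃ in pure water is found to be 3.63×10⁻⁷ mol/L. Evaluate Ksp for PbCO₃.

PbCO₃(s) ⇌ Pb²⁺(aq) + CO₃²⁻(aq)
Let s be the molar solubility. Then [Pb²⁺] = s and [CO₃²⁻] = s.
Ksp = [Pb²⁺][CO₃²⁻] = s · s = s^2
Ksp = (3.63×10⁻⁷)^2 = 1.32×10⁻¹³

Ksp = 1.32×10⁻¹³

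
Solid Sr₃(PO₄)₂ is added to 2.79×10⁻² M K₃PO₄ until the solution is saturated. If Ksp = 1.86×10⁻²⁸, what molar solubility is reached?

2.07×10⁻⁹ M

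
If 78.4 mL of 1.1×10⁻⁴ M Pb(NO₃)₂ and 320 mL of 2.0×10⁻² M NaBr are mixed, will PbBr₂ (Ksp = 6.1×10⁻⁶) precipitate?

The combined volume is 398.4 mL.
[Pb²⁺] = (1.1×10⁻⁴)(78.4)/398.4 = 2.2×10⁻⁵ M
[Br⁻] = (2.0×10⁻²)(320)/398.4 = 1.6×10⁻² M
Q = [Pb²⁺][Br⁻]^2 = 5.6×10⁻⁹
Since Q (5.6×10⁻⁹) is less than Ksp (6.1×10⁻⁶), no PbBr₂ precipitates.

No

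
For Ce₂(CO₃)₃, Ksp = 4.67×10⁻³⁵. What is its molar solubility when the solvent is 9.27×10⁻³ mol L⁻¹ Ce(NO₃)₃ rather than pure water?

2.72×10⁻¹¹ M

Ce₂(CO₃)₃(s) ⇌ 2 Ce³⁺(aq) + 3 CO₃²⁻(aq)
Let s be the solubility of Ce₂(CO₃)₃ here. The common ion gives [Ce³⁺] ≈ 9.27×10⁻³ mol L⁻¹, and [CO₃²⁻] = 3s.
Ksp = [Ce³⁺]^2[CO₃²⁻]^3 = (9.27×10⁻³)^2(3s)^3
(3s)^3 = 4.67×10⁻³⁵ / (9.27×10⁻³)^2 = 5.43×10⁻³¹
s = 2.72×10⁻¹¹ mol L⁻¹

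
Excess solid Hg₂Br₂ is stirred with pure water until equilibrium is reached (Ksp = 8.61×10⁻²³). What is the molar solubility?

2.78×10⁻⁸ M

Hg₂Br₂(s) ⇌ Hg₂²⁺(aq) + 2 Br⁻(aq)
Call the molar solubility s, so that [Hg₂²⁺] = s and [Br⁻] = 2s.
Ksp = [Hg₂²⁺][Br⁻]^2 = s · (2s)^2 = 4s^3
4s^3 = 8.61×10⁻²³  ⇒  s^3 = 2.15×10⁻²³
s = (2.15×10⁻²³)^(1/3) = 2.78×10⁻⁸ mol L⁻¹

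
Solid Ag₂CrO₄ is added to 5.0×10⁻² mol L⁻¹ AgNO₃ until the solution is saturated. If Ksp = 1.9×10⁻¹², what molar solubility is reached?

7.6×10⁻¹⁰ M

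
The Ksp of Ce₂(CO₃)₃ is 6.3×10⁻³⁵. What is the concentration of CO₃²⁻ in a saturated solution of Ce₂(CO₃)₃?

1.7×10⁻⁷ M

Ce₂(CO₃)₃(s) ⇌ 2 Ce³⁺(aq) + 3 CO₃²⁻(aq)
Let s be the molar solubility. Then [Ce³⁺] = 2s and [CO₃²⁻] = 3s.
Ksp = [Ce³⁺]^2[CO₃²⁻]^3 = (2s)^2 · (3s)^3 = 108s^5 = 6.3×10⁻³⁵
s = 5.7×10⁻⁸ M
[CO₃²⁻] = 3s = 1.7×10⁻⁷ M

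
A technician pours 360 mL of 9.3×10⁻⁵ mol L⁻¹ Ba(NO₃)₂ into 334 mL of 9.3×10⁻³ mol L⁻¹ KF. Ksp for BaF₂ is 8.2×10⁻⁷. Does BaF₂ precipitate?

No

Total volume after mixing = 360 + 334 = 694 mL.
[Ba²⁺] = (9.3×10⁻⁵)(360)/694 = 4.8×10⁻⁵ mol L⁻¹
[F⁻] = (9.3×10⁻³)(334)/694 = 4.5×10⁻³ mol L⁻¹
Q = [Ba²⁺][F⁻]^2 = 9.7×10⁻¹⁰
Since Q (9.7×10⁻¹⁰) is less than Ksp (8.2×10⁻⁷), no BaF₂ precipitates.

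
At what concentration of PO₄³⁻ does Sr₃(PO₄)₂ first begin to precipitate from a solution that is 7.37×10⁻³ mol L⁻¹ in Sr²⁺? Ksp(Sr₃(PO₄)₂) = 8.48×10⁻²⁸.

Each salt precipitates once Q = Ksp for that salt.
Sr₃(PO₄)₂(s) ⇌ 3 Sr²⁺(aq) + 2 PO₄³⁻(aq)
Ksp = [Sr²⁺]^3[PO₄³⁻]^2 = [PO₄³⁻]^2(7.37×10⁻³)^3
[PO₄³⁻]^2 = 8.48×10⁻²⁸ / (7.37×10⁻³)^3 = 2.12×10⁻²¹
[PO₄³⁻] = 4.60×10⁻¹¹ mol L⁻¹

4.60×10⁻¹¹ M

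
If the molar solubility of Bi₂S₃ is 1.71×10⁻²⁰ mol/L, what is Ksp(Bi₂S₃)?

Ksp = 1.58×10⁻⁹⁷

Bi₂S₃(s) ⇌ 2 Bi³⁺(aq) + 3 S²⁻(aq)
Let s be the molar solubility. Then [Bi³⁺] = 2s and [S²⁻] = 3s.
Ksp = [Bi³⁺]^2[S²⁻]^3 = (2s)^2 · (3s)^3 = 108s^5
Ksp = 108 × (1.71×10⁻²⁰)^5 = 1.58×10⁻⁹⁷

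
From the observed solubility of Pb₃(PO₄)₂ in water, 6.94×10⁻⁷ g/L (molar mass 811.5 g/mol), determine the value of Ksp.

Convert to molarity: s = 6.94×10⁻⁷ / 811.5 = 8.5521×10⁻¹⁰ mol/L
Pb₃(PO₄)₂(s) ⇌ 3 Pb²⁺(aq) + 2 PO₄³⁻(aq)
Call the molar solubility s, so that [Pb²⁺] = 3s and [PO₄³⁻] = 2s.
Ksp = [Pb²⁺]^3[PO₄³⁻]^2 = (3s)^3 · (2s)^2 = 108s^5
Ksp = 108 × (8.5521×10⁻¹⁰)^5 = 4.94×10⁻⁴⁴

Ksp = 4.94×10⁻⁴⁴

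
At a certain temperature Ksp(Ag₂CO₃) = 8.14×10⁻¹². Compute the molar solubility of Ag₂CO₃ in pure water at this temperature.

1.27×10⁻⁴ M

Ag₂CO₃(s) ⇌ 2 Ag⁺(aq) + CO₃²⁻(aq)
Let s be the molar solubility. Then [Ag⁺] = 2s and [CO₃²⁻] = s.
Ksp = [Ag⁺]^2[CO₃²⁻] = (2s)^2 · s = 4s^3
4s^3 = 8.14×10⁻¹²  ⇒  s^3 = 2.04×10⁻¹²
Taking the 3rd root, s = 1.27×10⁻⁴ mol/L.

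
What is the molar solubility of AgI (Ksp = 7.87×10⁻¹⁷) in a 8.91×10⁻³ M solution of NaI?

AgI(s) ⇌ Ag⁺(aq) + I⁻(aq)
The solution already contains I⁻ at 8.91×10⁻³ M. Let s be the molar solubility of AgI.
[I⁻] ≈ 8.91×10⁻³ M (common ion dominates); [Ag⁺] = s.
Ksp = [Ag⁺][I⁻] = s(8.91×10⁻³)
s = 7.87×10⁻¹⁷ / (8.91×10⁻³) = 8.83×10⁻¹⁵
s = 8.83×10⁻¹⁵ M

8.83×10⁻¹⁵ M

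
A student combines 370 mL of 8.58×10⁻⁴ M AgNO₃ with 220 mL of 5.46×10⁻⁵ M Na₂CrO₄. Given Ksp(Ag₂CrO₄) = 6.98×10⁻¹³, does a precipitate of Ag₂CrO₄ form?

Yes

After mixing, V = 370 mL + 220 mL = 590 mL.
[Ag⁺] = (8.58×10⁻⁴)(370)/590 = 5.38×10⁻⁴ M
[CrO₄²⁻] = (5.46×10⁻⁵)(220)/590 = 2.04×10⁻⁵ M
Q = [Ag⁺]^2[CrO₄²⁻] = 5.89×10⁻¹²
Q = 5.89×10⁻¹² > Ksp = 6.98×10⁻¹³, so the solution is supersaturated and Ag₂CrO₄ precipitates.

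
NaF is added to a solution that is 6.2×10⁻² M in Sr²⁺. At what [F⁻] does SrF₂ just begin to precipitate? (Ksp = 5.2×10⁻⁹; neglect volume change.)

A salt starts to precipitate once the ion product Q reaches its Ksp.
SrF₂(s) ⇌ Sr²⁺(aq) + 2 F⁻(aq)
Ksp = [Sr²⁺][F⁻]^2 = [F⁻]^2(6.2×10⁻²)
[F⁻]^2 = 5.2×10⁻⁹ / (6.2×10⁻²) = 8.4×10⁻⁸
[F⁻] = 2.9×10⁻⁴ M

2.9×10⁻⁴ M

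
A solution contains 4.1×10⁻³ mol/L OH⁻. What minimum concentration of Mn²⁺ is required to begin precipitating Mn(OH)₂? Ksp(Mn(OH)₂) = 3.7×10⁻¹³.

2.2×10⁻⁸ M

A salt starts to precipitate once the ion product Q reaches its Ksp.
Mn(OH)₂(s) ⇌ Mn²⁺(aq) + 2 OH⁻(aq)
Ksp = [Mn²⁺][OH⁻]^2 = [Mn²⁺](4.1×10⁻³)^2
[Mn²⁺] = 3.7×10⁻¹³ / (4.1×10⁻³)^2 = 2.2×10⁻⁸
[Mn²⁺] = 2.2×10⁻⁸ mol/L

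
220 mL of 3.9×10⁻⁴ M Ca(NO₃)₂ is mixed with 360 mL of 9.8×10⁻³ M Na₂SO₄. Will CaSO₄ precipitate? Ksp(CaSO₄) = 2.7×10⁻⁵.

No

The combined volume is 580 mL.
[Ca²⁺] = (3.9×10⁻⁴)(220)/580 = 1.5×10⁻⁴ M
[SO₄²⁻] = (9.8×10⁻³)(360)/580 = 6.1×10⁻³ M
Q = [Ca²⁺][SO₄²⁻] = 9.0×10⁻⁷
Q < Ksp (9.0×10⁻⁷ vs 2.7×10⁻⁵); the solution remains unsaturated and no precipitate forms.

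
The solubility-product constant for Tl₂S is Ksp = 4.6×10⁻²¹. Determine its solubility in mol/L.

1.0×10⁻⁷ M

Tl₂S(s) ⇌ 2 Tl⁺(aq) + S²⁻(aq)
With molar solubility s: [Tl⁺] = 2s, [S²⁻] = s.
Ksp = [Tl⁺]^2[S²⁻] = (2s)^2 · s = 4s^3
4s^3 = 4.6×10⁻²¹  ⇒  s^3 = 1.2×10⁻²¹
s = 1.0×10⁻⁷ mol L⁻¹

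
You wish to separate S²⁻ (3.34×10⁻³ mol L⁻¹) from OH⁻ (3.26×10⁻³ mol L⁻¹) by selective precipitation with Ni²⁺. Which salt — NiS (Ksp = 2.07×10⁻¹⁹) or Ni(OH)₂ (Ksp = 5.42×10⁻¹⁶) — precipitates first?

Precipitation of each salt begins when its ion product equals Ksp.
For NiS: [Ni²⁺] = (Ksp/[S²⁻]) = 6.20×10⁻¹⁷ mol L⁻¹
For Ni(OH)₂: [Ni²⁺] = (Ksp/[OH⁻]^2) = 5.10×10⁻¹¹ mol L⁻¹
Since NiS needs less Ni²⁺ to reach saturation, it precipitates first.

NiS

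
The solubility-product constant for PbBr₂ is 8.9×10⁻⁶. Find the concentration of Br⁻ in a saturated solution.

PbBr₂(s) ⇌ Pb²⁺(aq) + 2 Br⁻(aq)
With molar solubility s: [Pb²⁺] = s, [Br⁻] = 2s.
Ksp = [Pb²⁺][Br⁻]^2 = s · (2s)^2 = 4s^3 = 8.9×10⁻⁶
s = 1.3×10⁻² mol/L
[Br⁻] = 2s = 2.6×10⁻² mol/L

2.6×10⁻² M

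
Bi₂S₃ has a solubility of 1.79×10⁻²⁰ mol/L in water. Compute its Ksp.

Ksp = 1.98×10⁻⁹⁷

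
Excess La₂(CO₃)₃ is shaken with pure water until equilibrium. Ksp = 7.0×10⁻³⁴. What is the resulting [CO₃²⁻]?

2.8×10⁻⁷ M

La₂(CO₃)₃(s) ⇌ 2 La³⁺(aq) + 3 CO₃²⁻(aq)
Let s be the molar solubility. Then [La³⁺] = 2s and [CO₃²⁻] = 3s.
Ksp = [La³⁺]^2[CO₃²⁻]^3 = (2s)^2 · (3s)^3 = 108s^5 = 7.0×10⁻³⁴
s = 9.2×10⁻⁸ mol/L
[CO₃²⁻] = 3s = 2.8×10⁻⁷ mol/L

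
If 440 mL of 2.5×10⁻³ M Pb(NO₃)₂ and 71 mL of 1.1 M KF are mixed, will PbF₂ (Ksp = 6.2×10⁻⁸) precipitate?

After mixing, V = 440 mL + 71 mL = 511 mL.
[Pb²⁺] = (2.5×10⁻³)(440)/511 = 2.2×10⁻³ M
[F⁻] = (1.1)(71)/511 = 0.15 M
Q = [Pb²⁺][F⁻]^2 = 5.0×10⁻⁵
Because Q > Ksp (5.0×10⁻⁵ vs 6.2×10⁻⁸), a precipitate of PbF₂ forms.

Yes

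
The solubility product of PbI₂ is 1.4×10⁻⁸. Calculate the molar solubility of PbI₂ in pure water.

PbI₂(s) ⇌ Pb²⁺(aq) + 2 I⁻(aq)
If s mol/L of PbI₂ dissolves, [Pb²⁺] = s and [I⁻] = 2s.
Ksp = [Pb²⁺][I⁻]^2 = s · (2s)^2 = 4s^3
4s^3 = 1.4×10⁻⁸  ⇒  s^3 = 3.5×10⁻⁹
s = 1.5×10⁻³ M

1.5×10⁻³ M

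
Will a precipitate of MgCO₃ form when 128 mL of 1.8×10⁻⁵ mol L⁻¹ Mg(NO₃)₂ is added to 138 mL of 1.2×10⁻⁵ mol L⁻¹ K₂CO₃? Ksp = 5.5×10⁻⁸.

No

After mixing, V = 128 mL + 138 mL = 266 mL.
[Mg²⁺] = (1.8×10⁻⁵)(128)/266 = 8.7×10⁻⁶ mol L⁻¹
[CO₃²⁻] = (1.2×10⁻⁵)(138)/266 = 6.2×10⁻⁶ mol L⁻¹
Q = [Mg²⁺][CO₃²⁻] = 5.4×10⁻¹¹
Q < Ksp (5.4×10⁻¹¹ vs 5.5×10⁻⁸); the solution remains unsaturated and no precipitate forms.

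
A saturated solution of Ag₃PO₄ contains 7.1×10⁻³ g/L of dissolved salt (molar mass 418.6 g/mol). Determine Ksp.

Ksp = 2.2×10⁻¹⁸

Convert to molarity: s = 7.1×10⁻³ / 418.6 = 1.696×10⁻⁵ mol/L
Ag₃PO₄(s) ⇌ 3 Ag⁺(aq) + PO₄³⁻(aq)
For each mole of Ag₃PO₄ that dissolves per liter, [Ag⁺] = 3s and [PO₄³⁻] = s; let s denote this solubility.
Ksp = [Ag⁺]^3[PO₄³⁻] = (3s)^3 · s = 27s^4
Ksp = 27 × (1.696×10⁻⁵)^4 = 2.2×10⁻¹⁸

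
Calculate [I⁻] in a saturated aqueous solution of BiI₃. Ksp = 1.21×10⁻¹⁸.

BiI₃(s) ⇌ Bi³⁺(aq) + 3 I⁻(aq)
Let s be the molar solubility. Then [Bi³⁺] = s and [I⁻] = 3s.
Ksp = [Bi³⁺][I⁻]^3 = s · (3s)^3 = 27s^4 = 1.21×10⁻¹⁸
s = 1.45×10⁻⁵ mol L⁻¹
[I⁻] = 3s = 4.36×10⁻⁵ mol L⁻¹

4.36×10⁻⁵ M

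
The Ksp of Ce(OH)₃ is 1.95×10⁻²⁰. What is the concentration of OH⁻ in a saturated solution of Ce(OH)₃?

1.56×10⁻⁵ M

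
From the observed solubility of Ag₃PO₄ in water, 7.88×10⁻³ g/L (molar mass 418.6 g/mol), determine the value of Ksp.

s = (7.88×10⁻³ g L⁻¹)/(418.6 g mol⁻¹) = 1.8825×10⁻⁵ M
Ag₃PO₄(s) ⇌ 3 Ag⁺(aq) + PO₄³⁻(aq)
Let s be the molar solubility. Then [Ag⁺] = 3s and [PO₄³⁻] = s.
Ksp = [Ag⁺]^3[PO₄³⁻] = (3s)^3 · s = 27s^4
Ksp = 27 × (1.8825×10⁻⁵)^4 = 3.39×10⁻¹⁸

Ksp = 3.39×10⁻¹⁸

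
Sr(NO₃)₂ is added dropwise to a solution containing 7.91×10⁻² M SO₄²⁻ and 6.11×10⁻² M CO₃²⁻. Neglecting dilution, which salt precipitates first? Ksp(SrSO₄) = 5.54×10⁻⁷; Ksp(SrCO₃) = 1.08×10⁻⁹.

SrCO₃

The threshold for precipitation is Q = Ksp.
For SrSO₄: [Sr²⁺] = (Ksp/[SO₄²⁻]) = 7.00×10⁻⁶ M
For SrCO₃: [Sr²⁺] = (Ksp/[CO₃²⁻]) = 1.77×10⁻⁸ M
SrCO₃ requires the lower [Sr²⁺], so it precipitates first.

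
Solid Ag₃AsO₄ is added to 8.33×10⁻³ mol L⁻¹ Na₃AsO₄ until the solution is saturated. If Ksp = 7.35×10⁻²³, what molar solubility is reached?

6.89×10⁻⁸ M

Ag₃AsO₄(s) ⇌ 3 Ag⁺(aq) + AsO₄³⁻(aq)
With AsO₄³⁻ already at 8.33×10⁻³ mol L⁻¹ and s small, take [AsO₄³⁻] ≈ 8.33×10⁻³ mol L⁻¹ and [Ag⁺] = 3s.
Ksp = [Ag⁺]^3[AsO₄³⁻] = (3s)^3(8.33×10⁻³)
(3s)^3 = 7.35×10⁻²³ / (8.33×10⁻³) = 8.82×10⁻²¹
s = 6.89×10⁻⁸ mol L⁻¹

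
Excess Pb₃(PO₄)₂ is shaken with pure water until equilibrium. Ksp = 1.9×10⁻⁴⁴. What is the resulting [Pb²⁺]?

2.1×10⁻⁹ M

Pb₃(PO₄)₂(s) ⇌ 3 Pb²⁺(aq) + 2 PO₄³⁻(aq)
Let s be the molar solubility. Then [Pb²⁺] = 3s and [PO₄³⁻] = 2s.
Ksp = [Pb²⁺]^3[PO₄³⁻]^2 = (3s)^3 · (2s)^2 = 108s^5 = 1.9×10⁻⁴⁴
s = 7.1×10⁻¹⁰ mol/L
[Pb²⁺] = 3s = 2.1×10⁻⁹ mol/L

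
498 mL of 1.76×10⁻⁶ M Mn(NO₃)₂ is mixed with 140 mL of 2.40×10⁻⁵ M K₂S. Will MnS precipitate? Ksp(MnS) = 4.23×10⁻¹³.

Yes

Total volume after mixing = 498 + 140 = 638 mL.
[Mn²⁺] = (1.76×10⁻⁶)(498)/638 = 1.37×10⁻⁶ M
[S²⁻] = (2.40×10⁻⁵)(140)/638 = 5.27×10⁻⁶ M
Q = [Mn²⁺][S²⁻] = 7.24×10⁻¹²
Q = 7.24×10⁻¹² > Ksp = 4.23×10⁻¹³, so the solution is supersaturated and MnS precipitates.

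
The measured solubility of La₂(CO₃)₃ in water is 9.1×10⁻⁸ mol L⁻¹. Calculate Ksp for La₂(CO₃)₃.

La₂(CO₃)₃(s) ⇌ 2 La³⁺(aq) + 3 CO₃²⁻(aq)
Let s be the molar solubility. Then [La³⁺] = 2s and [CO₃²⁻] = 3s.
Ksp = [La³⁺]^2[CO₃²⁻]^3 = (2s)^2 · (3s)^3 = 108s^5
Ksp = 108 × (9.1×10⁻⁸)^5 = 6.7×10⁻³⁴

Ksp = 6.7×10⁻³⁴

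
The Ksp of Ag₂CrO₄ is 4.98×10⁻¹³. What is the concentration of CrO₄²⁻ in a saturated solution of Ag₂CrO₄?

4.99×10⁻⁵ M

Ag₂CrO₄(s) ⇌ 2 Ag⁺(aq) + CrO₄²⁻(aq)
Let s be the molar solubility. Then [Ag⁺] = 2s and [CrO₄²⁻] = s.
Ksp = [Ag⁺]^2[CrO₄²⁻] = (2s)^2 · s = 4s^3 = 4.98×10⁻¹³
s = 4.99×10⁻⁵ M
[CrO₄²⁻] = s = 4.99×10⁻⁵ M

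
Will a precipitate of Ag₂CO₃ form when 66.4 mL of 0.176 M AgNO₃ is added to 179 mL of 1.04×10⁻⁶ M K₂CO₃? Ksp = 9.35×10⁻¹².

Yes

After mixing, V = 66.4 mL + 179 mL = 245.4 mL.
[Ag⁺] = (0.176)(66.4)/245.4 = 4.76×10⁻² M
[CO₃²⁻] = (1.04×10⁻⁶)(179)/245.4 = 7.59×10⁻⁷ M
Q = [Ag⁺]^2[CO₃²⁻] = 1.72×10⁻⁹
Since Q (1.72×10⁻⁹) exceeds Ksp (9.35×10⁻¹²), Ag₂CO₃ will precipitate.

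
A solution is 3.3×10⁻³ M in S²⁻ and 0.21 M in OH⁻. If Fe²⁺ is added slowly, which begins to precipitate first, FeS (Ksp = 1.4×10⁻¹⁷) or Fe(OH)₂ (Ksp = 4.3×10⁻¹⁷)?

A salt starts to precipitate once the ion product Q reaches its Ksp.
For FeS: [Fe²⁺] = (Ksp/[S²⁻]) = 4.2×10⁻¹⁵ M
For Fe(OH)₂: [Fe²⁺] = (Ksp/[OH⁻]^2) = 9.8×10⁻¹⁶ M
Since Fe(OH)₂ needs less Fe²⁺ to reach saturation, it precipitates first.

Fe(OH)₂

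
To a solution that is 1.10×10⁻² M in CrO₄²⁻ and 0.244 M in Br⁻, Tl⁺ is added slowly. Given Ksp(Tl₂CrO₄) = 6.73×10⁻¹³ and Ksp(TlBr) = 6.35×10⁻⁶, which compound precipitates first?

Precipitation begins when Q = Ksp.
For Tl₂CrO₄: [Tl⁺] = (Ksp/[CrO₄²⁻])^(1/2) = 7.82×10⁻⁶ M
For TlBr: [Tl⁺] = (Ksp/[Br⁻]) = 2.60×10⁻⁵ M
Since Tl₂CrO₄ needs less Tl⁺ to reach saturation, it precipitates first.

Tl₂CrO₄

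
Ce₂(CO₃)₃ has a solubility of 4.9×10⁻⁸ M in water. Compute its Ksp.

Ksp = 3.1×10⁻³⁵

Ce₂(CO₃)₃(s) ⇌ 2 Ce³⁺(aq) + 3 CO₃²⁻(aq)
Let s be the molar solubility. Then [Ce³⁺] = 2s and [CO₃²⁻] = 3s.
Ksp = [Ce³⁺]^2[CO₃²⁻]^3 = (2s)^2 · (3s)^3 = 108s^5
Ksp = 108 × (4.9×10⁻⁸)^5 = 3.1×10⁻³⁵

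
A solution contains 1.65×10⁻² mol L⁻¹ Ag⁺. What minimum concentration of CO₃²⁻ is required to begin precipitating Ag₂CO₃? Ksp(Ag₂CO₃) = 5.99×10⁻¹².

A salt starts to precipitate once the ion product Q reaches its Ksp.
Ag₂CO₃(s) ⇌ 2 Ag⁺(aq) + CO₃²⁻(aq)
Ksp = [Ag⁺]^2[CO₃²⁻] = [CO₃²⁻](1.65×10⁻²)^2
[CO₃²⁻] = 5.99×10⁻¹² / (1.65×10⁻²)^2 = 2.20×10⁻⁸
[CO₃²⁻] = 2.20×10⁻⁸ mol L⁻¹

2.20×10⁻⁸ M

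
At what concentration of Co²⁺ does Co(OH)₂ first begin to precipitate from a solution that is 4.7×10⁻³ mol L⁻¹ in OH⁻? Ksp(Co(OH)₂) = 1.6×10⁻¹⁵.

7.2×10⁻¹¹ M

Precipitation of each salt begins when its ion product equals Ksp.
Co(OH)₂(s) ⇌ Co²⁺(aq) + 2 OH⁻(aq)
Ksp = [Co²⁺][OH⁻]^2 = [Co²⁺](4.7×10⁻³)^2
[Co²⁺] = 1.6×10⁻¹⁵ / (4.7×10⁻³)^2 = 7.2×10⁻¹¹
[Co²⁺] = 7.2×10⁻¹¹ mol L⁻¹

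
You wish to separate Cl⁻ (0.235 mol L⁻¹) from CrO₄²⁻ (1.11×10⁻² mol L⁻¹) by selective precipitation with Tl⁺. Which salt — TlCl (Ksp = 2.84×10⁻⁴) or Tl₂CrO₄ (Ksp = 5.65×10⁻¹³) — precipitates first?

Each salt precipitates once Q = Ksp for that salt.
For TlCl: [Tl⁺] = (Ksp/[Cl⁻]) = 1.21×10⁻³ mol L⁻¹
For Tl₂CrO₄: [Tl⁺] = (Ksp/[CrO₄²⁻])^(1/2) = 7.13×10⁻⁶ mol L⁻¹
The smaller threshold [Tl⁺] is reached first, so Tl₂CrO₄ precipitates first.

Tl₂CrO₄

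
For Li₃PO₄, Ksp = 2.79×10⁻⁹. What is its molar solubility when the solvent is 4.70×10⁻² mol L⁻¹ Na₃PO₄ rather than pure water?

1.30×10⁻³ M

Li₃PO₄(s) ⇌ 3 Li⁺(aq) + PO₄³⁻(aq)
With PO₄³⁻ already at 4.70×10⁻² mol L⁻¹ and s small, take [PO₄³⁻] ≈ 4.70×10⁻² mol L⁻¹ and [Li⁺] = 3s.
Ksp = [Li⁺]^3[PO₄³⁻] = (3s)^3(4.70×10⁻²)
(3s)^3 = 2.79×10⁻⁹ / (4.70×10⁻²) = 5.94×10⁻⁸
s = 1.30×10⁻³ mol L⁻¹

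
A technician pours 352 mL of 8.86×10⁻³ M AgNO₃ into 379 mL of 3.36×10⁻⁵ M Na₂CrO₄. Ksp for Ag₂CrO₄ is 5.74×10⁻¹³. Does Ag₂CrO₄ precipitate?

Yes

After mixing, V = 352 mL + 379 mL = 731 mL.
[Ag⁺] = (8.86×10⁻³)(352)/731 = 4.27×10⁻³ M
[CrO₄²⁻] = (3.36×10⁻⁵)(379)/731 = 1.74×10⁻⁵ M
Q = [Ag⁺]^2[CrO₄²⁻] = 3.17×10⁻¹⁰
Q = 3.17×10⁻¹⁰ > Ksp = 5.74×10⁻¹³, so the solution is supersaturated and Ag₂CrO₄ precipitates.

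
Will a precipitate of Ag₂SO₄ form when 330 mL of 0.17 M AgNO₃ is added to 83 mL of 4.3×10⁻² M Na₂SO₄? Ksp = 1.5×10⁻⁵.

Yes

After mixing, V = 330 mL + 83 mL = 413 mL.
[Ag⁺] = (0.17)(330)/413 = 0.14 M
[SO₄²⁻] = (4.3×10⁻²)(83)/413 = 8.6×10⁻³ M
Q = [Ag⁺]^2[SO₄²⁻] = 1.6×10⁻⁴
Q = 1.6×10⁻⁴ > Ksp = 1.5×10⁻⁵, so the solution is supersaturated and Ag₂SO₄ precipitates.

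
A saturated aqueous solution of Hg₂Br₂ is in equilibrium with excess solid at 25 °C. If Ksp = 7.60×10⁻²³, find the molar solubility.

2.67×10⁻⁸ M

Hg₂Br₂(s) ⇌ Hg₂²⁺(aq) + 2 Br⁻(aq)
Call the molar solubility s, so that [Hg₂²⁺] = s and [Br⁻] = 2s.
Ksp = [Hg₂²⁺][Br⁻]^2 = s · (2s)^2 = 4s^3
4s^3 = 7.60×10⁻²³  ⇒  s^3 = 1.90×10⁻²³
s = 2.67×10⁻⁸ mol L⁻¹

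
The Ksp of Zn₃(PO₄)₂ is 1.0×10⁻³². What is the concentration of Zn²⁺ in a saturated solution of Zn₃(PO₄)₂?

4.7×10⁻⁷ M

Zn₃(PO₄)₂(s) ⇌ 3 Zn²⁺(aq) + 2 PO₄³⁻(aq)
If s mol/L of Zn₃(PO₄)₂ dissolves, [Zn²⁺] = 3s and [PO₄³⁻] = 2s.
Ksp = [Zn²⁺]^3[PO₄³⁻]^2 = (3s)^3 · (2s)^2 = 108s^5 = 1.0×10⁻³²
s = 1.6×10⁻⁷ mol L⁻¹
[Zn²⁺] = 3s = 4.7×10⁻⁷ mol L⁻¹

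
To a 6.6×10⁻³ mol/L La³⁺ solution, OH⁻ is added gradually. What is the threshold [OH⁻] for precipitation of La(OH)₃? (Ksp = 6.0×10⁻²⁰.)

2.1×10⁻⁶ M

Each salt precipitates once Q = Ksp for that salt.
La(OH)₃(s) ⇌ La³⁺(aq) + 3 OH⁻(aq)
Ksp = [La³⁺][OH⁻]^3 = [OH⁻]^3(6.6×10⁻³)
[OH⁻]^3 = 6.0×10⁻²⁰ / (6.6×10⁻³) = 9.1×10⁻¹⁸
[OH⁻] = 2.1×10⁻⁶ mol/L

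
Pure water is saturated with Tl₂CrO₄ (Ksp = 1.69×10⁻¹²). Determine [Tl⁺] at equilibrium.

1.50×10⁻⁴ M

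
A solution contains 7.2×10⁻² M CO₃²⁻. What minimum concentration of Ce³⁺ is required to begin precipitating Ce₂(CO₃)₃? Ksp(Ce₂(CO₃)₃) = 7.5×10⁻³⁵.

A salt starts to precipitate once the ion product Q reaches its Ksp.
Ce₂(CO₃)₃(s) ⇌ 2 Ce³⁺(aq) + 3 CO₃²⁻(aq)
Ksp = [Ce³⁺]^2[CO₃²⁻]^3 = [Ce³⁺]^2(7.2×10⁻²)^3
[Ce³⁺]^2 = 7.5×10⁻³⁵ / (7.2×10⁻²)^3 = 2.0×10⁻³¹
[Ce³⁺] = 4.5×10⁻¹⁶ M

4.5×10⁻¹⁶ M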